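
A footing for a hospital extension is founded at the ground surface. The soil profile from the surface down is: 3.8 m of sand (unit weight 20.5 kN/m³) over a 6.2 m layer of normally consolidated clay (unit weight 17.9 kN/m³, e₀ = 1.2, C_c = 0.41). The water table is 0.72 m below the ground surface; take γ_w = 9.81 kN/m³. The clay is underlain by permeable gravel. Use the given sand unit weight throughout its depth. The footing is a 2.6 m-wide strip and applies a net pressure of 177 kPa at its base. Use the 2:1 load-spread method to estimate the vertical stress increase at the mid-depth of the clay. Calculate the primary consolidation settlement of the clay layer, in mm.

S_c ≈ 256 mm

Mid-depth of clay below the ground surface: z = 3.8 + 6.2/2 = 6.9 m.
Total vertical stress at mid-clay: σ_v = 20.5×3.8 + 17.9×3.1 = 133.39 kPa.
Pore pressure: u = 9.81×(6.9 − 0.72) = 60.626 kPa.
Initial effective stress: σ'_0 = σ_v − u = 133.39 − 60.626 = 72.764 kPa.
Stress increase at mid-clay by the 2:1 spreading method:
Δσ = qB/(B+z) = 177×2.6/(2.6+6.9) = 48.442 kPa
Final effective stress: σ'_f = σ'_0 + Δσ = 72.764 + 48.442 = 121.21 kPa.
Normally consolidated clay, so the full stress increment lies on the virgin compression line:
S_c = C_c·H/(1+e₀)·log₁₀(σ'_f/σ'_0) = 0.41×6.2/(1+1.2)×log₁₀(121.21/72.764)
    = 1.1555 × 0.22162 = 0.2561 m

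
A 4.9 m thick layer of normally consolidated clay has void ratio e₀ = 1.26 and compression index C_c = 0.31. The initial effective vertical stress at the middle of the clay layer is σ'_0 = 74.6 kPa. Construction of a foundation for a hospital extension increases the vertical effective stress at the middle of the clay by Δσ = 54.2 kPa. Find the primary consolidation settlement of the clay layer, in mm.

Final effective stress: σ'_f = σ'_0 + Δσ = 74.6 + 54.2 = 128.8 kPa.
Normally consolidated clay, so the full stress increment lies on the virgin compression line:
S_c = C_c·H/(1+e₀)·log₁₀(σ'_f/σ'_0) = 0.31×4.9/(1+1.26)×log₁₀(128.8/74.6)
    = 0.67212 × 0.23718 = 0.1594 m

S_c ≈ 159 mm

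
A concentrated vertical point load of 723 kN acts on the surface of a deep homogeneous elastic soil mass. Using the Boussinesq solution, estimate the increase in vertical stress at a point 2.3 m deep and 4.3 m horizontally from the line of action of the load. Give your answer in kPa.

Boussinesq vertical stress below a point load on an elastic half-space:
Δσ_z = 3P/(2πz²) · [1 + (r/z)²]^(−5/2)
r/z = 4.3/2.3 = 1.8696; [1+(r/z)²]^(−5/2) = 0.02334.
Δσ_z = 3×723/(2π×2.3²) × 0.02334 = 65.257 × 0.02334 = 1.523 kPa

Δσ_z ≈ 1.52 kPa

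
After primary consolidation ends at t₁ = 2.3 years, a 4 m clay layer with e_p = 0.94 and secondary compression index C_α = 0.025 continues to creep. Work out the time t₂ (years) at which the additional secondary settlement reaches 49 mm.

t₂ ≈ 20.5 years

S_s = C_α·H/(1+e_p)·log₁₀(t₂/t₁) ⇒ log₁₀(t₂/t₁) = S_s·(1+e_p)/(C_α·H).
log₁₀(t₂/t₁) = 0.049 × (1+0.94) / (0.025×4) = 0.9506
t₂ = t₁ × 10^0.9506 = 2.3 × 8.925 = 20.53 years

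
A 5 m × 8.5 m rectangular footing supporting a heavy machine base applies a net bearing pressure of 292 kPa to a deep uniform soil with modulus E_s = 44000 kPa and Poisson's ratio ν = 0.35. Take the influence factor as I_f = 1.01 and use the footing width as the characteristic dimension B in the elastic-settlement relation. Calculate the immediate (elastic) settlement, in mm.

Immediate (elastic) settlement: S_e = q·B·(1−ν²)/E_s · I_f.
S_e = 292 × 5 × (1 − 0.35²) / 44000 × 1.01
    = 292 × 5 × 0.8775 / 44000 × 1.01
    = 0.02941 m = 29.41 mm

S_e ≈ 29.4 mm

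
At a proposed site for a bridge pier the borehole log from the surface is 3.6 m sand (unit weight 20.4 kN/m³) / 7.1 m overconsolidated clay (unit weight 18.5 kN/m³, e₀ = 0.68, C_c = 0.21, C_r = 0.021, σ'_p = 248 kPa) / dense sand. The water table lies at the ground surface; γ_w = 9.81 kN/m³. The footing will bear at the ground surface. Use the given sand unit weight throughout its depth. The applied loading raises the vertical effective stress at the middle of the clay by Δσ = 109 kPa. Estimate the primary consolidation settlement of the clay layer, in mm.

S_c ≈ 36.5 mm

Mid-depth of clay below the ground surface: z = 3.6 + 7.1/2 = 7.15 m.
Total vertical stress at mid-clay: σ_v = 20.4×3.6 + 18.5×3.55 = 139.12 kPa.
Pore pressure: u = 9.81×(7.15 − 0) = 70.142 kPa.
Initial effective stress: σ'_0 = σ_v − u = 139.12 − 70.142 = 68.978 kPa.
Final effective stress: σ'_f = 68.978 + 109 = 177.98 kPa.
σ'_f = 177.98 ≤ σ'_p = 248 kPa, so the clay remains overconsolidated and only the recompression index applies:
S_c = C_r·H/(1+e₀)·log₁₀(σ'_f/σ'_0) = 0.021×7.1/1.68×log₁₀(177.98/68.978)
    = 0.08875 × 0.41166 = 0.03653 m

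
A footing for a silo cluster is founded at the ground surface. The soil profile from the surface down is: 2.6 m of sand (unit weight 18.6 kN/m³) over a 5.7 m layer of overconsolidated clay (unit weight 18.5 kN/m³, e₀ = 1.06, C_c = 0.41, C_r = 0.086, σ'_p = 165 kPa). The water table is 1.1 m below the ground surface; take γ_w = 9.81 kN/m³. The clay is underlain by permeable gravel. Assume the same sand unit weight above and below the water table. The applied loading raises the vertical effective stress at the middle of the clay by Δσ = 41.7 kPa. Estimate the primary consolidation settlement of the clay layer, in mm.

Mid-depth of clay below the ground surface: z = 2.6 + 5.7/2 = 5.45 m.
Total vertical stress at mid-clay: σ_v = 18.6×2.6 + 18.5×2.85 = 101.09 kPa.
Pore pressure: u = 9.81×(5.45 − 1.1) = 42.673 kPa.
Initial effective stress: σ'_0 = σ_v − u = 101.09 − 42.673 = 58.417 kPa.
Final effective stress: σ'_f = 58.417 + 41.7 = 100.12 kPa.
σ'_f = 100.12 ≤ σ'_p = 165 kPa, so the clay remains overconsolidated and only the recompression index applies:
S_c = C_r·H/(1+e₀)·log₁₀(σ'_f/σ'_0) = 0.086×5.7/2.06×log₁₀(100.12/58.417)
    = 0.23796 × 0.23398 = 0.05568 m

S_c ≈ 55.7 mm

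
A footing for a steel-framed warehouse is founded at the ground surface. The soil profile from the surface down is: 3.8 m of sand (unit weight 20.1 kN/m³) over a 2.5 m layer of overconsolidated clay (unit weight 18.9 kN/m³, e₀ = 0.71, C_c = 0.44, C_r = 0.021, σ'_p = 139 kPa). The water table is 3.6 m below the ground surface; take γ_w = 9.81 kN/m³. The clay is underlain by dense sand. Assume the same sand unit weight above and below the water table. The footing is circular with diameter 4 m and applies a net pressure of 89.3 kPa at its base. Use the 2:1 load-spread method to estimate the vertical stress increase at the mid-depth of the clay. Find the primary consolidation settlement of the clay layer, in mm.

S_c ≈ 2.47 mm

Mid-depth of clay below the ground surface: z = 3.8 + 2.5/2 = 5.05 m.
Total vertical stress at mid-clay: σ_v = 20.1×3.8 + 18.9×1.25 = 100 kPa.
Pore pressure: u = 9.81×(5.05 − 3.6) = 14.225 kPa.
Initial effective stress: σ'_0 = σ_v − u = 100 − 14.225 = 85.775 kPa.
Stress increase at mid-clay by the 2:1 spreading method:
Δσ ≈ qD²/(D+z)² = 89.3×4²/(4+5.05)² = 17.445 kPa
Final effective stress: σ'_f = 85.775 + 17.445 = 103.22 kPa.
σ'_f = 103.22 ≤ σ'_p = 139 kPa, so the clay remains overconsolidated and only the recompression index applies:
S_c = C_r·H/(1+e₀)·log₁₀(σ'_f/σ'_0) = 0.021×2.5/1.71×log₁₀(103.22/85.775)
    = 0.030702 × 0.080403 = 0.002469 m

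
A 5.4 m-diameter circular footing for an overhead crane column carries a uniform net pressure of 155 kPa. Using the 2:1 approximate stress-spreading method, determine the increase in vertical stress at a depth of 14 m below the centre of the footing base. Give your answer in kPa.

By the 2:1 method the load spreads at 1 horizontal : 2 vertical, so at depth z the loaded area has grown by z in each plan dimension:
Δσ ≈ qD²/(D+z)² = 155×5.4²/(5.4+14)² = 12.009 kPa

Δσ_z ≈ 12 kPa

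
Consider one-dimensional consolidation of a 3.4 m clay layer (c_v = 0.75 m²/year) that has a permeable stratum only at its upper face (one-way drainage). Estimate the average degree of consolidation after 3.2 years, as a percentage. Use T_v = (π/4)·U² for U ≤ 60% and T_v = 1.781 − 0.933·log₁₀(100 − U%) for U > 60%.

Drainage path length: H_d = H = 3.4 m (single drainage).
T_v = c_v·t/H_d² = 0.75×3.2/3.4² = 0.20761.
T_v = 0.20761 corresponds to the U ≤ 60% branch:
U = √(4T_v/π) = 0.5141

U ≈ 51.4 %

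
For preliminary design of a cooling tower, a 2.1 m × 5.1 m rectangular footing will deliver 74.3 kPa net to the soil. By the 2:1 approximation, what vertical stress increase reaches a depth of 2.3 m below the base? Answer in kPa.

Δσ_z ≈ 24.4 kPa

By the 2:1 method the load spreads at 1 horizontal : 2 vertical, so at depth z the loaded area has grown by z in each plan dimension:
Δσ = qBL/((B+z)(L+z)) = 74.3×2.1×5.1/((2.1+2.3)(5.1+2.3)) = 24.44 kPa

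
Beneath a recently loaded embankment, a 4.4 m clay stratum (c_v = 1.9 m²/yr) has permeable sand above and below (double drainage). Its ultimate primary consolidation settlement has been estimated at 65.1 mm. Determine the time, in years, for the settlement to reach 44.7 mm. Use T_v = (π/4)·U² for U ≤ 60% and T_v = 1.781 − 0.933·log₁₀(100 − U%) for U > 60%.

Drainage path length: H_d = H/2 = 2.2 m (double drainage).
U = S(t)/S_ult = 44.7/65.1 = 0.6866.
U > 60%: T_v = 1.781 − 0.933·log₁₀(100 − 68.664) = 0.38519.
t = T_v·H_d²/c_v = 0.38519×2.2²/1.9 = 0.9812 years.

t ≈ 0.981 years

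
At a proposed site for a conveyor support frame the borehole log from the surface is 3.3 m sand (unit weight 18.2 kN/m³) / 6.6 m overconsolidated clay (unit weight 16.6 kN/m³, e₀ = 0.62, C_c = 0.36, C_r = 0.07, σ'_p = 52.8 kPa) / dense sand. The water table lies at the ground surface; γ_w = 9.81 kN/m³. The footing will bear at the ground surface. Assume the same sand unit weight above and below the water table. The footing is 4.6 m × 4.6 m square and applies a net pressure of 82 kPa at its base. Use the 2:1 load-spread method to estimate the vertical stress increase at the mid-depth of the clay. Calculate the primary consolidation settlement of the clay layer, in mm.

Mid-depth of clay below the ground surface: z = 3.3 + 6.6/2 = 6.6 m.
Total vertical stress at mid-clay: σ_v = 18.2×3.3 + 16.6×3.3 = 114.84 kPa.
Pore pressure: u = 9.81×(6.6 − 0) = 64.746 kPa.
Initial effective stress: σ'_0 = σ_v − u = 114.84 − 64.746 = 50.094 kPa.
Stress increase at mid-clay by the 2:1 spreading method:
Δσ = qBL/((B+z)(L+z)) = 82×4.6×4.6/((4.6+6.6)(4.6+6.6)) = 13.832 kPa
Final effective stress: σ'_f = 50.094 + 13.832 = 63.926 kPa.
σ'_f = 63.926 > σ'_p = 52.8 kPa, so the stress path crosses the preconsolidation pressure — recompression up to σ'_p, then virgin compression beyond:
S_c = H/(1+e₀)·[C_r·log₁₀(σ'_p/σ'_0) + C_c·log₁₀(σ'_f/σ'_p)]
    = 6.6/1.62 × [0.07×log₁₀(52.8/50.094) + 0.36×log₁₀(63.926/52.8)]
    = 4.0741 × [0.0015994 + 0.029896] = 0.1283 m

S_c ≈ 128 mm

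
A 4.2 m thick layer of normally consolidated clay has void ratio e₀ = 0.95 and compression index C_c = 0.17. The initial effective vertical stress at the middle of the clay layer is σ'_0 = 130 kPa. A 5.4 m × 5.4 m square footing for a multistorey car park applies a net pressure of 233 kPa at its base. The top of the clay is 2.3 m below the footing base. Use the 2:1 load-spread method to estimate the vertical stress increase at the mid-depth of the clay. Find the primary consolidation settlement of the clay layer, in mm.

Mid-depth of clay below the footing base: z = 2.3 + 4.2/2 = 4.4 m.
Stress increase at mid-clay by the 2:1 spreading method:
Δσ = qBL/((B+z)(L+z)) = 233×5.4×5.4/((5.4+4.4)(5.4+4.4)) = 70.744 kPa
Final effective stress: σ'_f = σ'_0 + Δσ = 130 + 70.744 = 200.74 kPa.
Normally consolidated clay, so the full stress increment lies on the virgin compression line:
S_c = C_c·H/(1+e₀)·log₁₀(σ'_f/σ'_0) = 0.17×4.2/(1+0.95)×log₁₀(200.74/130)
    = 0.36615 × 0.18869 = 0.06909 m

S_c ≈ 69.1 mm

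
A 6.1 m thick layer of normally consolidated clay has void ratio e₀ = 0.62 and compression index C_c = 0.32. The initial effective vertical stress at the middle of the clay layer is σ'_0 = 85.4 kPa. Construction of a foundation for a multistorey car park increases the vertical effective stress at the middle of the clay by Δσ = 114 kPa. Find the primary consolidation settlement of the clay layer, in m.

S_c ≈ 0.444 m

Final effective stress: σ'_f = σ'_0 + Δσ = 85.4 + 114 = 199.4 kPa.
Normally consolidated clay, so the full stress increment lies on the virgin compression line:
S_c = C_c·H/(1+e₀)·log₁₀(σ'_f/σ'_0) = 0.32×6.1/(1+0.62)×log₁₀(199.4/85.4)
    = 1.2049 × 0.36827 = 0.4437 m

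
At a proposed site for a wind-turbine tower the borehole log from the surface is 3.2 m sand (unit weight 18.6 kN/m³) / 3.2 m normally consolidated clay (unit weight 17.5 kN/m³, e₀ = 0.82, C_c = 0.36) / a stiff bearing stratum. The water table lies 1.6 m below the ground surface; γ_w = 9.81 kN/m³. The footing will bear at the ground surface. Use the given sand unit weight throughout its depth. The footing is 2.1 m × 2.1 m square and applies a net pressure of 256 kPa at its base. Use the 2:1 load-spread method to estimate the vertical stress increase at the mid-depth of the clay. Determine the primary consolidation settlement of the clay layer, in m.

Mid-depth of clay below the ground surface: z = 3.2 + 3.2/2 = 4.8 m.
Total vertical stress at mid-clay: σ_v = 18.6×3.2 + 17.5×1.6 = 87.52 kPa.
Pore pressure: u = 9.81×(4.8 − 1.6) = 31.392 kPa.
Initial effective stress: σ'_0 = σ_v − u = 87.52 − 31.392 = 56.128 kPa.
Stress increase at mid-clay by the 2:1 spreading method:
Δσ = qBL/((B+z)(L+z)) = 256×2.1×2.1/((2.1+4.8)(2.1+4.8)) = 23.713 kPa
Final effective stress: σ'_f = σ'_0 + Δσ = 56.128 + 23.713 = 79.841 kPa.
Normally consolidated clay, so the full stress increment lies on the virgin compression line:
S_c = C_c·H/(1+e₀)·log₁₀(σ'_f/σ'_0) = 0.36×3.2/(1+0.82)×log₁₀(79.841/56.128)
    = 0.63297 × 0.15305 = 0.09688 m

S_c ≈ 0.0969 m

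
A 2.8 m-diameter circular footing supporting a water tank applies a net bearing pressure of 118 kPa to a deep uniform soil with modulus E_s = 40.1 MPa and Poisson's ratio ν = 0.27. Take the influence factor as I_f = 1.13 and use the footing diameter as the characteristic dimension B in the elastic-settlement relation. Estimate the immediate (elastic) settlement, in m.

Immediate (elastic) settlement: S_e = q·B·(1−ν²)/E_s · I_f.
E_s = 40.1 MPa = 40100 kPa.
S_e = 118 × 2.8 × (1 − 0.27²) / 40100 × 1.13
    = 118 × 2.8 × 0.9271 / 40100 × 1.13
    = 0.008632 m

S_e ≈ 0.00863 m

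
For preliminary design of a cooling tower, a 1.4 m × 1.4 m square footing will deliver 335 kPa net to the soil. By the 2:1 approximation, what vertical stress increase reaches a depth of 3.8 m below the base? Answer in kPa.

Δσ_z ≈ 24.3 kPa

By the 2:1 method the load spreads at 1 horizontal : 2 vertical, so at depth z the loaded area has grown by z in each plan dimension:
Δσ = qBL/((B+z)(L+z)) = 335×1.4×1.4/((1.4+3.8)(1.4+3.8)) = 24.283 kPa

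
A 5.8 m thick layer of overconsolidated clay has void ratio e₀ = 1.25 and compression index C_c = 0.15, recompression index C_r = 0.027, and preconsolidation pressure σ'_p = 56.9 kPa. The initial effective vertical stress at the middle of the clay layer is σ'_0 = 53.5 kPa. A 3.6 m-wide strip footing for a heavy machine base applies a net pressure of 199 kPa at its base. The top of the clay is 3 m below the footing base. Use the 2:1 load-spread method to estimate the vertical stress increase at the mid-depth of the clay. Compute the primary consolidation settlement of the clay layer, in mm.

S_c ≈ 139 mm

Mid-depth of clay below the footing base: z = 3 + 5.8/2 = 5.9 m.
Stress increase at mid-clay by the 2:1 spreading method:
Δσ = qB/(B+z) = 199×3.6/(3.6+5.9) = 75.411 kPa
Final effective stress: σ'_f = 53.5 + 75.411 = 128.91 kPa.
σ'_f = 128.91 > σ'_p = 56.9 kPa, so the stress path crosses the preconsolidation pressure — recompression up to σ'_p, then virgin compression beyond:
S_c = H/(1+e₀)·[C_r·log₁₀(σ'_p/σ'_0) + C_c·log₁₀(σ'_f/σ'_p)]
    = 5.8/2.25 × [0.027×log₁₀(56.9/53.5) + 0.15×log₁₀(128.91/56.9)]
    = 2.5778 × [0.00072248 + 0.053276] = 0.1392 m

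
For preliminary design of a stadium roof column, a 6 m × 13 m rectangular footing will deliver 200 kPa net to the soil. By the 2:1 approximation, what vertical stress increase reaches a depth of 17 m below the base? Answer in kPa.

Δσ_z ≈ 22.6 kPa

By the 2:1 method the load spreads at 1 horizontal : 2 vertical, so at depth z the loaded area has grown by z in each plan dimension:
Δσ = qBL/((B+z)(L+z)) = 200×6×13/((6+17)(13+17)) = 22.609 kPa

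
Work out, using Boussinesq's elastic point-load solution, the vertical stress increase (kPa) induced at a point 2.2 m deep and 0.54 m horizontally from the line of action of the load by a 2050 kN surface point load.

Δσ_z ≈ 175 kPa

Boussinesq vertical stress below a point load on an elastic half-space:
Δσ_z = 3P/(2πz²) · [1 + (r/z)²]^(−5/2)
r/z = 0.54/2.2 = 0.24545; [1+(r/z)²]^(−5/2) = 0.86394.
Δσ_z = 3×2050/(2π×2.2²) × 0.86394 = 202.23 × 0.86394 = 174.7 kPa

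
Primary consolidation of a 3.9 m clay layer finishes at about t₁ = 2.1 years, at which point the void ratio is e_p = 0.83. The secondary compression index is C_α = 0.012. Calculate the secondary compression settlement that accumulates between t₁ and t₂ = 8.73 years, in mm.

S_s ≈ 15.8 mm

Secondary compression: S_s = C_α·H/(1+e_p)·log₁₀(t₂/t₁)
S_s = 0.012×3.9/(1+0.83)×log₁₀(8.73/2.1)
    = 0.02557 × 0.6188 = 0.01582 m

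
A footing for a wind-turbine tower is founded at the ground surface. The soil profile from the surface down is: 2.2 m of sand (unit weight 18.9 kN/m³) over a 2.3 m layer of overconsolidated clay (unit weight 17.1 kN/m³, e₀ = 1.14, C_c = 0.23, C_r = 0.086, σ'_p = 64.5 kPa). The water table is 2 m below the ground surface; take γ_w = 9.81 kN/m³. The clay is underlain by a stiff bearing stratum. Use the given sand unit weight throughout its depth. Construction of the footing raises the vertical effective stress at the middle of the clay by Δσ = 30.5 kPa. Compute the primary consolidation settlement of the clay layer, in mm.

Mid-depth of clay below the ground surface: z = 2.2 + 2.3/2 = 3.35 m.
Total vertical stress at mid-clay: σ_v = 18.9×2.2 + 17.1×1.15 = 61.245 kPa.
Pore pressure: u = 9.81×(3.35 − 2) = 13.244 kPa.
Initial effective stress: σ'_0 = σ_v − u = 61.245 − 13.244 = 48.001 kPa.
Final effective stress: σ'_f = 48.001 + 30.5 = 78.501 kPa.
σ'_f = 78.501 > σ'_p = 64.5 kPa, so the stress path crosses the preconsolidation pressure — recompression up to σ'_p, then virgin compression beyond:
S_c = H/(1+e₀)·[C_r·log₁₀(σ'_p/σ'_0) + C_c·log₁₀(σ'_f/σ'_p)]
    = 2.3/2.14 × [0.086×log₁₀(64.5/48.001) + 0.23×log₁₀(78.501/64.5)]
    = 1.0748 × [0.011035 + 0.019623] = 0.03295 m

S_c ≈ 33 mm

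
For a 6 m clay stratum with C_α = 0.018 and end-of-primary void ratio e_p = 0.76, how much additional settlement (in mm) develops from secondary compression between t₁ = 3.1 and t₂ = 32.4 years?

S_s ≈ 62.5 mm

Secondary compression: S_s = C_α·H/(1+e_p)·log₁₀(t₂/t₁)
S_s = 0.018×6/(1+0.76)×log₁₀(32.4/3.1)
    = 0.06136 × 1.019 = 0.06254 m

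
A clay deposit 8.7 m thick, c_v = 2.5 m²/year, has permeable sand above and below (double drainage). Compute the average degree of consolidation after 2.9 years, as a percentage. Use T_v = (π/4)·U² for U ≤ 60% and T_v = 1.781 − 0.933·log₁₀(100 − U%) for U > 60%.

U ≈ 68.5 %

Drainage path length: H_d = H/2 = 4.35 m (double drainage).
T_v = c_v·t/H_d² = 2.5×2.9/4.35² = 0.38314.
T_v = 0.38314 corresponds to the U > 60% branch:
U = 1 − 10^((1.781 − T_v)/0.933)/100 = 0.685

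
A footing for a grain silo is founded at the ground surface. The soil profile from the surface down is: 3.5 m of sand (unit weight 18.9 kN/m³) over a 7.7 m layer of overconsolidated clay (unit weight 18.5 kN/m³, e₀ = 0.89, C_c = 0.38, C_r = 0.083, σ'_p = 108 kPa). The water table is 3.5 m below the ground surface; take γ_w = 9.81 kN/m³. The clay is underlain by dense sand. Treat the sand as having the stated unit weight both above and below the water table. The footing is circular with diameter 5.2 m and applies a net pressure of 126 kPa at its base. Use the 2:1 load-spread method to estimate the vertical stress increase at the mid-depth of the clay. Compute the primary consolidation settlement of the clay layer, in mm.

Mid-depth of clay below the ground surface: z = 3.5 + 7.7/2 = 7.35 m.
Total vertical stress at mid-clay: σ_v = 18.9×3.5 + 18.5×3.85 = 137.38 kPa.
Pore pressure: u = 9.81×(7.35 − 3.5) = 37.769 kPa.
Initial effective stress: σ'_0 = σ_v − u = 137.38 − 37.769 = 99.611 kPa.
Stress increase at mid-clay by the 2:1 spreading method:
Δσ ≈ qD²/(D+z)² = 126×5.2²/(5.2+7.35)² = 21.632 kPa
Final effective stress: σ'_f = 99.611 + 21.632 = 121.24 kPa.
σ'_f = 121.24 > σ'_p = 108 kPa, so the stress path crosses the preconsolidation pressure — recompression up to σ'_p, then virgin compression beyond:
S_c = H/(1+e₀)·[C_r·log₁₀(σ'_p/σ'_0) + C_c·log₁₀(σ'_f/σ'_p)]
    = 7.7/1.89 × [0.083×log₁₀(108/99.611) + 0.38×log₁₀(121.24/108)]
    = 4.0741 × [0.0029147 + 0.019084] = 0.08962 m

S_c ≈ 89.6 mm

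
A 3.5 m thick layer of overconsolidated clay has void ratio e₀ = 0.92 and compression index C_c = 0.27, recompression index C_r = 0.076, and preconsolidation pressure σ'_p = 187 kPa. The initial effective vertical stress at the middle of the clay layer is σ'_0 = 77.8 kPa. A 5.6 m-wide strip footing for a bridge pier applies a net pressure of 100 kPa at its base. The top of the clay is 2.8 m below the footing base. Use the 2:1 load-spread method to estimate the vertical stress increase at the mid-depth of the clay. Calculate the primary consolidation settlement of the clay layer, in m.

Mid-depth of clay below the footing base: z = 2.8 + 3.5/2 = 4.55 m.
Stress increase at mid-clay by the 2:1 spreading method:
Δσ = qB/(B+z) = 100×5.6/(5.6+4.55) = 55.172 kPa
Final effective stress: σ'_f = 77.8 + 55.172 = 132.97 kPa.
σ'_f = 132.97 ≤ σ'_p = 187 kPa, so the clay remains overconsolidated and only the recompression index applies:
S_c = C_r·H/(1+e₀)·log₁₀(σ'_f/σ'_0) = 0.076×3.5/1.92×log₁₀(132.97/77.8)
    = 0.13854 × 0.23277 = 0.03225 m

S_c ≈ 0.0322 m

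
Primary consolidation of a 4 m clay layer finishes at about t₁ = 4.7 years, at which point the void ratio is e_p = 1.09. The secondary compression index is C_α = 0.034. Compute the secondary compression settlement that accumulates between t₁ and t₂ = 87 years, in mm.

S_s ≈ 82.5 mm

Secondary compression: S_s = C_α·H/(1+e_p)·log₁₀(t₂/t₁)
S_s = 0.034×4/(1+1.09)×log₁₀(87/4.7)
    = 0.06507 × 1.267 = 0.08247 m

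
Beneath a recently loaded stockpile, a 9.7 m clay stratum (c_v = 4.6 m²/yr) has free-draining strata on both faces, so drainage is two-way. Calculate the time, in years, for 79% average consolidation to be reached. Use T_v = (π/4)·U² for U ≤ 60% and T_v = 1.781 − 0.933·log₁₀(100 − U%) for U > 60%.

Drainage path length: H_d = H/2 = 4.85 m (double drainage).
U > 60%: T_v = 1.781 − 0.933·log₁₀(100 − 79) = 0.54737.
t = T_v·H_d²/c_v = 0.54737×4.85²/4.6 = 2.799 years.

t ≈ 2.8 years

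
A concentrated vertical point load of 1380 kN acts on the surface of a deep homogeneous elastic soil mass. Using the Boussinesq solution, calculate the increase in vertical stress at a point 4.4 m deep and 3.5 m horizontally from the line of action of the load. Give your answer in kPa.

Boussinesq vertical stress below a point load on an elastic half-space:
Δσ_z = 3P/(2πz²) · [1 + (r/z)²]^(−5/2)
r/z = 3.5/4.4 = 0.79545; [1+(r/z)²]^(−5/2) = 0.29356.
Δσ_z = 3×1380/(2π×4.4²) × 0.29356 = 34.034 × 0.29356 = 9.991 kPa

Δσ_z ≈ 9.99 kPa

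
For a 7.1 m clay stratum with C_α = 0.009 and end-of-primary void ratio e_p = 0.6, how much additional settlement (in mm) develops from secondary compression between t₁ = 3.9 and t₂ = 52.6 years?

S_s ≈ 45.1 mm

Secondary compression: S_s = C_α·H/(1+e_p)·log₁₀(t₂/t₁)
S_s = 0.009×7.1/(1+0.6)×log₁₀(52.6/3.9)
    = 0.03994 × 1.13 = 0.04513 m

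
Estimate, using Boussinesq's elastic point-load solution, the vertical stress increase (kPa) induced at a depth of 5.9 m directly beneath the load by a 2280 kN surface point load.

Boussinesq vertical stress below a point load on an elastic half-space:
Δσ_z = 3P/(2πz²) · [1 + (r/z)²]^(−5/2)
r/z = 0/5.9 = 0; [1+(r/z)²]^(−5/2) = 1.
Δσ_z = 3×2280/(2π×5.9²) × 1 = 31.273 × 1 = 31.27 kPa

Δσ_z ≈ 31.3 kPa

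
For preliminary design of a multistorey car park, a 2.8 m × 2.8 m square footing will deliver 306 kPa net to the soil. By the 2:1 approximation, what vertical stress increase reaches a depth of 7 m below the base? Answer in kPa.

By the 2:1 method the load spreads at 1 horizontal : 2 vertical, so at depth z the loaded area has grown by z in each plan dimension:
Δσ = qBL/((B+z)(L+z)) = 306×2.8×2.8/((2.8+7)(2.8+7)) = 24.98 kPa

Δσ_z ≈ 25 kPa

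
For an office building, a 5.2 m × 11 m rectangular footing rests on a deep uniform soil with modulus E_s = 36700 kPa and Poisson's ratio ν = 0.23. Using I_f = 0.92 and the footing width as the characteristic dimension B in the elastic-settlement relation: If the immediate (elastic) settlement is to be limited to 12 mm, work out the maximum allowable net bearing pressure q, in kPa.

S_e = q·B·(1−ν²)/E_s · I_f  ⇒  q = S_e·E_s / (B·(1−ν²)·I_f).
q = 0.012 × 36700 / (5.2 × 0.9471 × 0.92) = 97.2 kPa

q ≈ 97.2 kPa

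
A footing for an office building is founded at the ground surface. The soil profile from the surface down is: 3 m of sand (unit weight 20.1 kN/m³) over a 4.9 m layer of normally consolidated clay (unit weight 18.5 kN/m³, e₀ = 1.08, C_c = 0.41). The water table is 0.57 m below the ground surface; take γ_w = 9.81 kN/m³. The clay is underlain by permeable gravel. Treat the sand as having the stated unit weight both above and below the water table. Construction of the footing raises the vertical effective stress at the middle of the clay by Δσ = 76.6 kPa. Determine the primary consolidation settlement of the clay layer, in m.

S_c ≈ 0.354 m

Mid-depth of clay below the ground surface: z = 3 + 4.9/2 = 5.45 m.
Total vertical stress at mid-clay: σ_v = 20.1×3 + 18.5×2.45 = 105.62 kPa.
Pore pressure: u = 9.81×(5.45 − 0.57) = 47.873 kPa.
Initial effective stress: σ'_0 = σ_v − u = 105.62 − 47.873 = 57.747 kPa.
Final effective stress: σ'_f = σ'_0 + Δσ = 57.747 + 76.6 = 134.35 kPa.
Normally consolidated clay, so the full stress increment lies on the virgin compression line:
S_c = C_c·H/(1+e₀)·log₁₀(σ'_f/σ'_0) = 0.41×4.9/(1+1.08)×log₁₀(134.35/57.747)
    = 0.96587 × 0.36671 = 0.3542 m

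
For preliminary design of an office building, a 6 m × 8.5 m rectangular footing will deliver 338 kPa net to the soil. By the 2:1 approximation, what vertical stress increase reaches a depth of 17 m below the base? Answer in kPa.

Δσ_z ≈ 29.4 kPa

By the 2:1 method the load spreads at 1 horizontal : 2 vertical, so at depth z the loaded area has grown by z in each plan dimension:
Δσ = qBL/((B+z)(L+z)) = 338×6×8.5/((6+17)(8.5+17)) = 29.391 kPa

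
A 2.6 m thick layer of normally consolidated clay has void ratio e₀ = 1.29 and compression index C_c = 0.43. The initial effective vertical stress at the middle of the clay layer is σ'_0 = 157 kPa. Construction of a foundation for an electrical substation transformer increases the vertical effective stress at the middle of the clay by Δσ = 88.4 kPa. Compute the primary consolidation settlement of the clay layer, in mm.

Final effective stress: σ'_f = σ'_0 + Δσ = 157 + 88.4 = 245.4 kPa.
Normally consolidated clay, so the full stress increment lies on the virgin compression line:
S_c = C_c·H/(1+e₀)·log₁₀(σ'_f/σ'_0) = 0.43×2.6/(1+1.29)×log₁₀(245.4/157)
    = 0.48821 × 0.19397 = 0.0947 m

S_c ≈ 94.7 mm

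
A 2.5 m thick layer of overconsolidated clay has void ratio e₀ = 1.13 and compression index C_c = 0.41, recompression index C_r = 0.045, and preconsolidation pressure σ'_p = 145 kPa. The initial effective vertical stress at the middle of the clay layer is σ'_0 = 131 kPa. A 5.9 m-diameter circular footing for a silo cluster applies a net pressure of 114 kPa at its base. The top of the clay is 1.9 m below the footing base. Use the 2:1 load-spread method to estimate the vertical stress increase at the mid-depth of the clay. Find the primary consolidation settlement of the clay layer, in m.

Mid-depth of clay below the footing base: z = 1.9 + 2.5/2 = 3.15 m.
Stress increase at mid-clay by the 2:1 spreading method:
Δσ ≈ qD²/(D+z)² = 114×5.9²/(5.9+3.15)² = 48.452 kPa
Final effective stress: σ'_f = 131 + 48.452 = 179.45 kPa.
σ'_f = 179.45 > σ'_p = 145 kPa, so the stress path crosses the preconsolidation pressure — recompression up to σ'_p, then virgin compression beyond:
S_c = H/(1+e₀)·[C_r·log₁₀(σ'_p/σ'_0) + C_c·log₁₀(σ'_f/σ'_p)]
    = 2.5/2.13 × [0.045×log₁₀(145/131) + 0.41×log₁₀(179.45/145)]
    = 1.1737 × [0.0019844 + 0.037956] = 0.04688 m

S_c ≈ 0.0469 m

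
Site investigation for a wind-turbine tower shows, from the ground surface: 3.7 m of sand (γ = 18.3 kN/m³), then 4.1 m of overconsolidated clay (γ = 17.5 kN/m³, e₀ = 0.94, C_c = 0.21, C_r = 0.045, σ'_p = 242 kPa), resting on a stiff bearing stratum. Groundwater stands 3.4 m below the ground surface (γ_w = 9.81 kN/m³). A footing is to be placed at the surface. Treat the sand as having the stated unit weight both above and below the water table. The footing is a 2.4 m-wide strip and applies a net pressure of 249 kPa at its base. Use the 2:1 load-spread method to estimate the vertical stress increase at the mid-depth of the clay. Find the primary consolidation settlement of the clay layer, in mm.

Mid-depth of clay below the ground surface: z = 3.7 + 4.1/2 = 5.75 m.
Total vertical stress at mid-clay: σ_v = 18.3×3.7 + 17.5×2.05 = 103.59 kPa.
Pore pressure: u = 9.81×(5.75 − 3.4) = 23.054 kPa.
Initial effective stress: σ'_0 = σ_v − u = 103.59 − 23.054 = 80.536 kPa.
Stress increase at mid-clay by the 2:1 spreading method:
Δσ = qB/(B+z) = 249×2.4/(2.4+5.75) = 73.325 kPa
Final effective stress: σ'_f = 80.536 + 73.325 = 153.86 kPa.
σ'_f = 153.86 ≤ σ'_p = 242 kPa, so the clay remains overconsolidated and only the recompression index applies:
S_c = C_r·H/(1+e₀)·log₁₀(σ'_f/σ'_0) = 0.045×4.1/1.94×log₁₀(153.86/80.536)
    = 0.095103 × 0.28114 = 0.02674 m

S_c ≈ 26.7 mm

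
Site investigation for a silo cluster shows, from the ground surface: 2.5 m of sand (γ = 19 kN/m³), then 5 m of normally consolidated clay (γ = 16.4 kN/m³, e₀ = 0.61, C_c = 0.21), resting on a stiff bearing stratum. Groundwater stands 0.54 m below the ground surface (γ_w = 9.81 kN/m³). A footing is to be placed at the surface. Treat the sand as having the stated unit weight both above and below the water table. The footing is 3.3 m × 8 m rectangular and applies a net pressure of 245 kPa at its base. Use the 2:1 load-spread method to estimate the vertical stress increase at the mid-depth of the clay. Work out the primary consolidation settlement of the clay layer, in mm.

S_c ≈ 241 mm

Mid-depth of clay below the ground surface: z = 2.5 + 5/2 = 5 m.
Total vertical stress at mid-clay: σ_v = 19×2.5 + 16.4×2.5 = 88.5 kPa.
Pore pressure: u = 9.81×(5 − 0.54) = 43.753 kPa.
Initial effective stress: σ'_0 = σ_v − u = 88.5 − 43.753 = 44.747 kPa.
Stress increase at mid-clay by the 2:1 spreading method:
Δσ = qBL/((B+z)(L+z)) = 245×3.3×8/((3.3+5)(8+5)) = 59.944 kPa
Final effective stress: σ'_f = σ'_0 + Δσ = 44.747 + 59.944 = 104.69 kPa.
Normally consolidated clay, so the full stress increment lies on the virgin compression line:
S_c = C_c·H/(1+e₀)·log₁₀(σ'_f/σ'_0) = 0.21×5/(1+0.61)×log₁₀(104.69/44.747)
    = 0.65217 × 0.36914 = 0.2407 m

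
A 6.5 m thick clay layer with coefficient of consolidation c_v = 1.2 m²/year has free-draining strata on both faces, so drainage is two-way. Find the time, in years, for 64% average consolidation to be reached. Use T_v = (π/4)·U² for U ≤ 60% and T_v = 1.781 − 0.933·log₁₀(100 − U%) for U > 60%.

t ≈ 2.9 years

Drainage path length: H_d = H/2 = 3.25 m (double drainage).
U > 60%: T_v = 1.781 − 0.933·log₁₀(100 − 64) = 0.32897.
t = T_v·H_d²/c_v = 0.32897×3.25²/1.2 = 2.896 years.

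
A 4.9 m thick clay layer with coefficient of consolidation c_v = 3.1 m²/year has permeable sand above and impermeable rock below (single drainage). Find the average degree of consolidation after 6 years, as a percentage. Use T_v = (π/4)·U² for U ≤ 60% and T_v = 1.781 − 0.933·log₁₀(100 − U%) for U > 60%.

U ≈ 88 %

Drainage path length: H_d = H = 4.9 m (single drainage).
T_v = c_v·t/H_d² = 3.1×6/4.9² = 0.77468.
T_v = 0.77468 corresponds to the U > 60% branch:
U = 1 − 10^((1.781 − T_v)/0.933)/100 = 0.8802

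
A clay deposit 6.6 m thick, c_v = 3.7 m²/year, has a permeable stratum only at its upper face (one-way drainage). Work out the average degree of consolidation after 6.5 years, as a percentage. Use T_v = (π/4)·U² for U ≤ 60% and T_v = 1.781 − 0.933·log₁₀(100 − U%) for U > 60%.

Drainage path length: H_d = H = 6.6 m (single drainage).
T_v = c_v·t/H_d² = 3.7×6.5/6.6² = 0.55211.
T_v = 0.55211 corresponds to the U > 60% branch:
U = 1 − 10^((1.781 − T_v)/0.933)/100 = 0.7924

U ≈ 79.2 %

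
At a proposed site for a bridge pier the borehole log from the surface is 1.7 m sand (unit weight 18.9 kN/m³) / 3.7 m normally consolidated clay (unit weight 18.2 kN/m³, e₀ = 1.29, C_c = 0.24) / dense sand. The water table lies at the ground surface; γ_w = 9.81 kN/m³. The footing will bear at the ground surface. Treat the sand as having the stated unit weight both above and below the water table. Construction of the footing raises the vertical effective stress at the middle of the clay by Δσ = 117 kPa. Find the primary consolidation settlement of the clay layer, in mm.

S_c ≈ 263 mm

Mid-depth of clay below the ground surface: z = 1.7 + 3.7/2 = 3.55 m.
Total vertical stress at mid-clay: σ_v = 18.9×1.7 + 18.2×1.85 = 65.8 kPa.
Pore pressure: u = 9.81×(3.55 − 0) = 34.825 kPa.
Initial effective stress: σ'_0 = σ_v − u = 65.8 − 34.825 = 30.975 kPa.
Final effective stress: σ'_f = σ'_0 + Δσ = 30.975 + 117 = 147.97 kPa.
Normally consolidated clay, so the full stress increment lies on the virgin compression line:
S_c = C_c·H/(1+e₀)·log₁₀(σ'_f/σ'_0) = 0.24×3.7/(1+1.29)×log₁₀(147.97/30.975)
    = 0.38777 × 0.67916 = 0.2634 m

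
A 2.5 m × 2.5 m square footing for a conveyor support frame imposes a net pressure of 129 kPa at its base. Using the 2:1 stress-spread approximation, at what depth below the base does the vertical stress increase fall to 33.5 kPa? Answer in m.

2:1 spreading — at depth z the loaded area has grown by z in each plan dimension:
qB²/(B+z)² = Δσ_z ⇒ z = B(√(q/Δσ_z) − 1) = 2.5×(√(129/33.5) − 1) = 2.406 m

z ≈ 2.41 m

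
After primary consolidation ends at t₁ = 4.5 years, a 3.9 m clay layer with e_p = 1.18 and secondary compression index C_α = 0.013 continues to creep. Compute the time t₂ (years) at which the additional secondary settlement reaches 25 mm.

t₂ ≈ 53.5 years

S_s = C_α·H/(1+e_p)·log₁₀(t₂/t₁) ⇒ log₁₀(t₂/t₁) = S_s·(1+e_p)/(C_α·H).
log₁₀(t₂/t₁) = 0.025 × (1+1.18) / (0.013×3.9) = 1.075
t₂ = t₁ × 10^1.075 = 4.5 × 11.88 = 53.48 years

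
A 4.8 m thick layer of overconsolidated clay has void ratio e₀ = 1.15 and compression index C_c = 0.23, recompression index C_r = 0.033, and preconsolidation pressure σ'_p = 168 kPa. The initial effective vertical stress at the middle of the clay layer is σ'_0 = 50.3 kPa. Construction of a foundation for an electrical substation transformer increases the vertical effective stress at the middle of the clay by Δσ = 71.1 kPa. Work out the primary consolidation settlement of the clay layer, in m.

Final effective stress: σ'_f = 50.3 + 71.1 = 121.4 kPa.
σ'_f = 121.4 ≤ σ'_p = 168 kPa, so the clay remains overconsolidated and only the recompression index applies:
S_c = C_r·H/(1+e₀)·log₁₀(σ'_f/σ'_0) = 0.033×4.8/2.15×log₁₀(121.4/50.3)
    = 0.073676 × 0.38265 = 0.02819 m

S_c ≈ 0.0282 m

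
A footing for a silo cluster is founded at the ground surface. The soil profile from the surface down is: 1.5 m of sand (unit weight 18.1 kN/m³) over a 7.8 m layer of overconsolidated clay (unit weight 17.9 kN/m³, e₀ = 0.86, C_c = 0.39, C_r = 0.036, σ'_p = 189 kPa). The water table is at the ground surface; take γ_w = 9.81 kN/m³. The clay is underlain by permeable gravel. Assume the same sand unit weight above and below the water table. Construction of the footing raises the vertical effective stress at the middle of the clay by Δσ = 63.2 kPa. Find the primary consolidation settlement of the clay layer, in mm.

S_c ≈ 58.4 mm

Mid-depth of clay below the ground surface: z = 1.5 + 7.8/2 = 5.4 m.
Total vertical stress at mid-clay: σ_v = 18.1×1.5 + 17.9×3.9 = 96.96 kPa.
Pore pressure: u = 9.81×(5.4 − 0) = 52.974 kPa.
Initial effective stress: σ'_0 = σ_v − u = 96.96 − 52.974 = 43.986 kPa.
Final effective stress: σ'_f = 43.986 + 63.2 = 107.19 kPa.
σ'_f = 107.19 ≤ σ'_p = 189 kPa, so the clay remains overconsolidated and only the recompression index applies:
S_c = C_r·H/(1+e₀)·log₁₀(σ'_f/σ'_0) = 0.036×7.8/1.86×log₁₀(107.19/43.986)
    = 0.15097 × 0.38684 = 0.0584 m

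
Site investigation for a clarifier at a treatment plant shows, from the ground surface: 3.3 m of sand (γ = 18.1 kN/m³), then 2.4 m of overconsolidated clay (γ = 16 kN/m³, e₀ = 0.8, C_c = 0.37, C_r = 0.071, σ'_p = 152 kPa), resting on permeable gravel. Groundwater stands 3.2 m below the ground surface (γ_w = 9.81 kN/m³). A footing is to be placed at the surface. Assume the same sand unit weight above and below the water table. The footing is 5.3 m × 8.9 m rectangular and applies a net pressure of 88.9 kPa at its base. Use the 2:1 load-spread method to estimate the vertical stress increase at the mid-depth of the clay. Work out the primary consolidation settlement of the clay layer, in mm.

S_c ≈ 16.2 mm

Mid-depth of clay below the ground surface: z = 3.3 + 2.4/2 = 4.5 m.
Total vertical stress at mid-clay: σ_v = 18.1×3.3 + 16×1.2 = 78.93 kPa.
Pore pressure: u = 9.81×(4.5 − 3.2) = 12.753 kPa.
Initial effective stress: σ'_0 = σ_v − u = 78.93 − 12.753 = 66.177 kPa.
Stress increase at mid-clay by the 2:1 spreading method:
Δσ = qBL/((B+z)(L+z)) = 88.9×5.3×8.9/((5.3+4.5)(8.9+4.5)) = 31.933 kPa
Final effective stress: σ'_f = 66.177 + 31.933 = 98.11 kPa.
σ'_f = 98.11 ≤ σ'_p = 152 kPa, so the clay remains overconsolidated and only the recompression index applies:
S_c = C_r·H/(1+e₀)·log₁₀(σ'_f/σ'_0) = 0.071×2.4/1.8×log₁₀(98.11/66.177)
    = 0.094664 × 0.17101 = 0.01619 m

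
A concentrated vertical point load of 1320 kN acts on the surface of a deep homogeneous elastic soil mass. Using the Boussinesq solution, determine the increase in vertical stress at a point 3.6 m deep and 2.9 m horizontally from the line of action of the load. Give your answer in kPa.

Δσ_z ≈ 13.9 kPa

Boussinesq vertical stress below a point load on an elastic half-space:
Δσ_z = 3P/(2πz²) · [1 + (r/z)²]^(−5/2)
r/z = 2.9/3.6 = 0.80556; [1+(r/z)²]^(−5/2) = 0.28642.
Δσ_z = 3×1320/(2π×3.6²) × 0.28642 = 48.631 × 0.28642 = 13.93 kPa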